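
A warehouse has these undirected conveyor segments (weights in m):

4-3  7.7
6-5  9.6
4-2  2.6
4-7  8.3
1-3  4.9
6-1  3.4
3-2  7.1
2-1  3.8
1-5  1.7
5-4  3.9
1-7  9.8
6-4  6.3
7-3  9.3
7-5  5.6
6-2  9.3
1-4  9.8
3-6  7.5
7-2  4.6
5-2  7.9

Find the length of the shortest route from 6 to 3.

7.5 m

Enumerating some paths:
6–4–3: 6.3+7.7 = 14
6–3: 7.5 = 7.5
6–1–2–3: 3.4+3.8+7.1 = 14.3
6–1–3: 3.4+4.9 = 8.3
The minimum is 7.5 m via 6–3.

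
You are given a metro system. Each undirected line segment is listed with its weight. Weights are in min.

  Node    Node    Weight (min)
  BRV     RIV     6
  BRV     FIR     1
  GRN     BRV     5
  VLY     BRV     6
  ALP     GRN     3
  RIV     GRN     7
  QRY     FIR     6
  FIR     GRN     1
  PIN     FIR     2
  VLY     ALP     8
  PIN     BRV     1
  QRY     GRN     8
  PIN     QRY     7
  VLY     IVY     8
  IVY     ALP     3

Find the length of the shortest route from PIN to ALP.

6 min

Candidate routes:
PIN–FIR–BRV–GRN–ALP: 2+1+5+3 = 11
PIN–FIR–GRN–ALP: 2+1+3 = 6
PIN–BRV–GRN–ALP: 1+5+3 = 9
The minimum is 6 min via PIN–FIR–GRN–ALP.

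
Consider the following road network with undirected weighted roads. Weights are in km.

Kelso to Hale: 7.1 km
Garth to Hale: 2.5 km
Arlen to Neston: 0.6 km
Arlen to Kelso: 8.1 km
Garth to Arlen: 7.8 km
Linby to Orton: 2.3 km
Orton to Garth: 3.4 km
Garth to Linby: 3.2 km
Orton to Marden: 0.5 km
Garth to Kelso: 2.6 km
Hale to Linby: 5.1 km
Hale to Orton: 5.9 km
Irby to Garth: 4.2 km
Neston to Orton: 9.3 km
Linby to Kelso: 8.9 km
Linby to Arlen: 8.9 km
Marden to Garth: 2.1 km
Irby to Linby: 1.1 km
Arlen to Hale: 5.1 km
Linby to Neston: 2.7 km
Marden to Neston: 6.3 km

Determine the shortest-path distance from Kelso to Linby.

Compare a few routes:
Kelso–Garth–Marden–Orton–Linby: 2.6+2.1+0.5+2.3 = 7.5
Kelso–Garth–Orton–Linby: 2.6+3.4+2.3 = 8.3
Kelso–Garth–Irby–Linby: 2.6+4.2+1.1 = 7.9
Kelso–Garth–Linby: 2.6+3.2 = 5.8
The minimum is 5.8 km via Kelso–Garth–Linby.

5.8 km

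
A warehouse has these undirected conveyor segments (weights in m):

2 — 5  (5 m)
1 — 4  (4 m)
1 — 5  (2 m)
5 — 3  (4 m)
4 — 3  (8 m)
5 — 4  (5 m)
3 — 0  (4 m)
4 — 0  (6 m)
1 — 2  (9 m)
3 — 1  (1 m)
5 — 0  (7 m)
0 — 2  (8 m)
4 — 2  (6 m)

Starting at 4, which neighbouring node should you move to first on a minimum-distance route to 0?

Compare a few routes:
4 - 0: 6 = 6
4 - 1 - 3 - 0: 4+1+4 = 9
The minimum is 6 m via 4 - 0.
So from 4 the first move is to 0.

0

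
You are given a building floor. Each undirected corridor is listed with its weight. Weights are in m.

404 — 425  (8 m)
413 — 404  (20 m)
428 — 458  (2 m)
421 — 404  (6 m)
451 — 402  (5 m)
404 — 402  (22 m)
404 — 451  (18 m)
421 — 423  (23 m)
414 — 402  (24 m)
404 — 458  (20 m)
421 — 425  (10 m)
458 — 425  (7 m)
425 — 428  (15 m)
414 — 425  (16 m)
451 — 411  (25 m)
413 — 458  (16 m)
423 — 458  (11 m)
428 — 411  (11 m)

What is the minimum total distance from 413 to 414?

Compare a few routes:
413 → 458 → 425 → 414: 16+7+16 = 39
413 → 404 → 421 → 425 → 414: 20+6+10+16 = 52
413 → 458 → 428 → 425 → 414: 16+2+15+16 = 49
413 → 404 → 425 → 414: 20+8+16 = 44
The minimum is 39 m via 413 → 458 → 425 → 414.

39 m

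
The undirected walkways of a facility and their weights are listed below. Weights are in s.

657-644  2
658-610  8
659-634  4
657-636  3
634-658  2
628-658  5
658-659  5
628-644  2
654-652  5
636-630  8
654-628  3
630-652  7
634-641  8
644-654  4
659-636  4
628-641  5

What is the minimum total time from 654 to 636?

Settle nodes by increasing distance from 654:
654: 0
628: 3  (via 654)
644: 4  (via 654)
652: 5  (via 654)
657: 6  (via 644)
641: 8  (via 628)
658: 8  (via 628)
636: 9  (via 657)
Shortest route: 654–644–657–636 = 9 s.

9 s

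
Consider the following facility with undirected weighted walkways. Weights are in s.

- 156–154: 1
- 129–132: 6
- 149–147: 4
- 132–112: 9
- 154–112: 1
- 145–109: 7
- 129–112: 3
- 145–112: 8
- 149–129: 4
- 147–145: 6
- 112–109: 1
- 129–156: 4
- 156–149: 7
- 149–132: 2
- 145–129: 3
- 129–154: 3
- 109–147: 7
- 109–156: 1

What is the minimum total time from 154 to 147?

9 s

Settle nodes by increasing distance from 154:
154: 0
156: 1  (via 154)
112: 1  (via 154)
109: 2  (via 156)
129: 3  (via 154)
145: 6  (via 129)
149: 7  (via 129)
132: 9  (via 129)
147: 9  (via 109)
Shortest route: 154 → 156 → 109 → 147 = 9 s.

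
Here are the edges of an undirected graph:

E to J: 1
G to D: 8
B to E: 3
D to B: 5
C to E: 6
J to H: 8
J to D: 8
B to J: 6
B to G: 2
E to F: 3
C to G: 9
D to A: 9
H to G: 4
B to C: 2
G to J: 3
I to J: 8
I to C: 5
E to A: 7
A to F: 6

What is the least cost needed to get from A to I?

16

Shortest distances from A:
A: 0
F: 6  (via A)
E: 7  (via A)
J: 8  (via E)
D: 9  (via A)
B: 10  (via E)
G: 11  (via J)
C: 12  (via B)
H: 15  (via G)
I: 16  (via J)
Shortest route: A → E → J → I = 16.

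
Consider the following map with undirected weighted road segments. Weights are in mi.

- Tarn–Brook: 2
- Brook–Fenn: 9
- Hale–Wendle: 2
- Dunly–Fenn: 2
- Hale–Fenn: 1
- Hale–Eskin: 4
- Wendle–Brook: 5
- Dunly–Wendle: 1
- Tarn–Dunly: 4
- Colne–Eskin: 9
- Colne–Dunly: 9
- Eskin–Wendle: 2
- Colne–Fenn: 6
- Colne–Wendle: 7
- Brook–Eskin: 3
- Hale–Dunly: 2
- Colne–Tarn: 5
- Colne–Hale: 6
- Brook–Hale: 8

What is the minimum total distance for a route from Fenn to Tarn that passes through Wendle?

8 mi

Shortest Fenn→Wendle: Fenn–Hale–Wendle = 3
Shortest Wendle→Tarn: Wendle–Dunly–Tarn = 5
Total via Wendle: 3 + 5 = 8 mi.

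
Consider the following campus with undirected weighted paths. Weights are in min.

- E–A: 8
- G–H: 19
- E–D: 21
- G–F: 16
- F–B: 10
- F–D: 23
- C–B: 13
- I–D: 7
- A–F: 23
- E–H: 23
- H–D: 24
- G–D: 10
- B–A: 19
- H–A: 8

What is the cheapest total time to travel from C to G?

39 min

Shortest distances from C:
C: 0
B: 13  (via C)
F: 23  (via B)
A: 32  (via B)
G: 39  (via F)
Shortest route: C–B–F–G = 39 min.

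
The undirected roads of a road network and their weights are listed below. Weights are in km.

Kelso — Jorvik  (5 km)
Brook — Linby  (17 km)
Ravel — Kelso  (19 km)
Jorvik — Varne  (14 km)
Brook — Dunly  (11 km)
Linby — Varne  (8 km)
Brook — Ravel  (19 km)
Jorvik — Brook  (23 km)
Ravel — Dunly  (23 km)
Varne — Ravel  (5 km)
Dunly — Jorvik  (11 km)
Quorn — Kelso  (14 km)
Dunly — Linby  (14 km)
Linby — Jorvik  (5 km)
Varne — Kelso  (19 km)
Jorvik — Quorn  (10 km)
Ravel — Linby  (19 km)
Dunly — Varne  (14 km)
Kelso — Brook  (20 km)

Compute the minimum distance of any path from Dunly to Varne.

14 km

Settle nodes by increasing distance from Dunly:
Dunly: 0
Jorvik: 11  (via Dunly)
Brook: 11  (via Dunly)
Linby: 14  (via Dunly)
Varne: 14  (via Dunly)
Shortest route: Dunly → Varne = 14 km.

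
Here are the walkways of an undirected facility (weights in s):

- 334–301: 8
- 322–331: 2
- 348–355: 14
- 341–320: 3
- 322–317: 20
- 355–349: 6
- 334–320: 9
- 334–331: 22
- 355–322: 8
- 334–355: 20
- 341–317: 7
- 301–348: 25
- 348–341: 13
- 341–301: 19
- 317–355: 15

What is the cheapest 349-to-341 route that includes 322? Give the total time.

41 s

Best 349 to 322: 349 → 355 → 322 costing 14
Best 322 to 341: 322 → 317 → 341 costing 27
Total via 322: 14 + 27 = 41 s.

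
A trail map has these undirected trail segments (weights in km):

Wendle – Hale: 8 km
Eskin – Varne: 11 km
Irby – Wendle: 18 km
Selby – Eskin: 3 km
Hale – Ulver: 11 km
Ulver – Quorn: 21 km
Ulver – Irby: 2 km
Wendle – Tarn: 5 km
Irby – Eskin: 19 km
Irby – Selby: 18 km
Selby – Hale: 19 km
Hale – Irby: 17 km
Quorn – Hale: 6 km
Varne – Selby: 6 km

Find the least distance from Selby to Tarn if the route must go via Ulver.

Best Selby to Ulver: Selby → Irby → Ulver costing 20
Shortest Ulver→Tarn: Ulver → Hale → Wendle → Tarn = 24
Total via Ulver: 20 + 24 = 44 km.

44 km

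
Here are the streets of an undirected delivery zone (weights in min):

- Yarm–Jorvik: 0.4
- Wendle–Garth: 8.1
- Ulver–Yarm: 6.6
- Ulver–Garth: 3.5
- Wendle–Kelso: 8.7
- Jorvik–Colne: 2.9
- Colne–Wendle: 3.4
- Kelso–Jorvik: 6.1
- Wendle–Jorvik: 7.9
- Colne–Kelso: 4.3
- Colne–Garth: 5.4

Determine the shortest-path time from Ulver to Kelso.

13.1 min

Enumerating some paths:
Ulver–Garth–Colne–Kelso: 3.5+5.4+4.3 = 13.2
Ulver–Yarm–Jorvik–Kelso: 6.6+0.4+6.1 = 13.1
The minimum is 13.1 min via Ulver–Yarm–Jorvik–Kelso.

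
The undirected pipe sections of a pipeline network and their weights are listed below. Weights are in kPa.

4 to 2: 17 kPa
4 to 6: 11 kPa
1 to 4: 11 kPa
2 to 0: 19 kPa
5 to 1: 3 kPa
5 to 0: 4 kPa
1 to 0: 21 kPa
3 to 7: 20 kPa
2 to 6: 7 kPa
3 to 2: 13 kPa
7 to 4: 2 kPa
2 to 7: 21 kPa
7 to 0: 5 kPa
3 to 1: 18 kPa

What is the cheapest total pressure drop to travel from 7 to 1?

12 kPa

Compare a few routes:
7–4–1: 2+11 = 13
7–0–1: 5+21 = 26
7–0–5–1: 5+4+3 = 12
Cheapest is 7–0–5–1 at 12 kPa.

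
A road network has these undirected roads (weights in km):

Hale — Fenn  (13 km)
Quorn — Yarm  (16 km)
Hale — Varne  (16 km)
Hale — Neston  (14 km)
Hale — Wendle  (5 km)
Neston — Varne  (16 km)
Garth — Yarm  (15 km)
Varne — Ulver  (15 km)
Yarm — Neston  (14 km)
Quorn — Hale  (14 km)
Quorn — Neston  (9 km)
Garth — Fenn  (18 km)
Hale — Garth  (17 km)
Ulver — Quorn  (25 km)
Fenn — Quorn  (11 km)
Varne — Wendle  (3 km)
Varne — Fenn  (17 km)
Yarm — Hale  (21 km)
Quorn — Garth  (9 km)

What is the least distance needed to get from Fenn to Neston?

20 km

Enumerating some paths:
Fenn → Hale → Neston: 13+14 = 27
Fenn → Quorn → Neston: 11+9 = 20
Cheapest is Fenn → Quorn → Neston at 20 km.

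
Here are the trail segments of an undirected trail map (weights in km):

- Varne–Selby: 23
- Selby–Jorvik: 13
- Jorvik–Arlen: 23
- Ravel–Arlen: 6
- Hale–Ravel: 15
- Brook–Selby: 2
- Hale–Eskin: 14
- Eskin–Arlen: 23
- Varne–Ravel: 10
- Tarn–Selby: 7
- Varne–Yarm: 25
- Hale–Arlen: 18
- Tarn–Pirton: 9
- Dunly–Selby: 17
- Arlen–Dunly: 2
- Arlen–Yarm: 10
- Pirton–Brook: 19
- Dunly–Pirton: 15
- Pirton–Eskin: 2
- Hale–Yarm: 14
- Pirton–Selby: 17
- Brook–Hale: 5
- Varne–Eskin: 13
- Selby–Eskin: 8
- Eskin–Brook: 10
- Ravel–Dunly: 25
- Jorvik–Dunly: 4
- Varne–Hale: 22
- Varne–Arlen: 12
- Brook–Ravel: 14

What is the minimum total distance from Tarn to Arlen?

26 km

Enumerating some paths:
Tarn - Selby - Brook - Hale - Arlen: 7+2+5+18 = 32
Tarn - Selby - Dunly - Arlen: 7+17+2 = 26
Tarn - Selby - Brook - Ravel - Arlen: 7+2+14+6 = 29
The minimum is 26 km via Tarn - Selby - Dunly - Arlen.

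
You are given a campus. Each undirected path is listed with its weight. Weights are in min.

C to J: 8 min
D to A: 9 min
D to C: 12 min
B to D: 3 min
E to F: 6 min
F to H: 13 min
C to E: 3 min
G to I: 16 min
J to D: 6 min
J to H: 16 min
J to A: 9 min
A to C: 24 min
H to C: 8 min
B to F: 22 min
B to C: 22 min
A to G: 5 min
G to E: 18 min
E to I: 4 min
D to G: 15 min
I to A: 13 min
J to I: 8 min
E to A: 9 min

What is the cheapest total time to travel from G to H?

Running Dijkstra from G:
G: 0
A: 5  (via G)
D: 14  (via A)
E: 14  (via A)
J: 14  (via A)
I: 16  (via G)
B: 17  (via D)
C: 17  (via E)
F: 20  (via E)
H: 25  (via C)
Shortest route: G–A–E–C–H = 25 min.

25 min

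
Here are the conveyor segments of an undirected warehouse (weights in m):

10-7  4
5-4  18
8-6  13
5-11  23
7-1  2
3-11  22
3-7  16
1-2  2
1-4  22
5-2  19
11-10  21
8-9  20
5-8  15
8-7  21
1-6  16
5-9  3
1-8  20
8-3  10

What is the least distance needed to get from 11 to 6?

Settle nodes by increasing distance from 11:
11: 0
10: 21  (via 11)
3: 22  (via 11)
5: 23  (via 11)
7: 25  (via 10)
9: 26  (via 5)
1: 27  (via 7)
2: 29  (via 1)
8: 32  (via 3)
4: 41  (via 5)
6: 43  (via 1)
Shortest route: 11–10–7–1–6 = 43 m.

43 m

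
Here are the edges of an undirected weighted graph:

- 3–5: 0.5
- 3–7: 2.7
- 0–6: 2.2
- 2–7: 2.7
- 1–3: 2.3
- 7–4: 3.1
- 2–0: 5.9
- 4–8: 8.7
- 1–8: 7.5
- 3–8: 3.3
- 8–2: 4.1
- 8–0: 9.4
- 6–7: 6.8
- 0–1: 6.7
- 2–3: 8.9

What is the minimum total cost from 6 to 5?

10

Running Dijkstra from 6:
6: 0
0: 2.2  (via 6)
7: 6.8  (via 6)
2: 8.1  (via 0)
1: 8.9  (via 0)
3: 9.5  (via 7)
4: 9.9  (via 7)
5: 10  (via 3)
Shortest route: 6–7–3–5 = 10.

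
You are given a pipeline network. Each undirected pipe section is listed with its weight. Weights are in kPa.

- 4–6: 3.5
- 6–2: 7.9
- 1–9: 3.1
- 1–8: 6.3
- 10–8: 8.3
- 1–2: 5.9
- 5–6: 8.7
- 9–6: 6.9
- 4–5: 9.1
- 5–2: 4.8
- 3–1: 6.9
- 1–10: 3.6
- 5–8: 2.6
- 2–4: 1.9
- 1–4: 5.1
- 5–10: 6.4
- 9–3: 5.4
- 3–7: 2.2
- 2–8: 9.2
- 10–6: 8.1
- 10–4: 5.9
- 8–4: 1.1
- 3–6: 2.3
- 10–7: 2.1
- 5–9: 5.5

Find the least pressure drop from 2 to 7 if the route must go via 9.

Best 2 to 9: 2–1–9 costing 9
Shortest 9→7: 9–3–7 = 7.6
Total via 9: 9 + 7.6 = 16.6 kPa.

16.6 kPa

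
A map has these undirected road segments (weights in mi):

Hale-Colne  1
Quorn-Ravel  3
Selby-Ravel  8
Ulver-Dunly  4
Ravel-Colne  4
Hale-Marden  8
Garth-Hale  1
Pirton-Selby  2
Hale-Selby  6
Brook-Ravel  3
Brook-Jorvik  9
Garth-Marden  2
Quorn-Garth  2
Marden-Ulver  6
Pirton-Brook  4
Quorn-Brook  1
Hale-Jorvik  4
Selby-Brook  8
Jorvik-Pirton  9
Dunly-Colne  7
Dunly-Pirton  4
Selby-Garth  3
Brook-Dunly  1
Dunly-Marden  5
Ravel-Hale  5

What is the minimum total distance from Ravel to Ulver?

8 mi

Shortest distances from Ravel:
Ravel: 0
Quorn: 3  (via Ravel)
Brook: 3  (via Ravel)
Dunly: 4  (via Brook)
Colne: 4  (via Ravel)
Hale: 5  (via Ravel)
Garth: 5  (via Quorn)
Marden: 7  (via Garth)
Pirton: 7  (via Brook)
Ulver: 8  (via Dunly)
Shortest route: Ravel–Brook–Dunly–Ulver = 8 mi.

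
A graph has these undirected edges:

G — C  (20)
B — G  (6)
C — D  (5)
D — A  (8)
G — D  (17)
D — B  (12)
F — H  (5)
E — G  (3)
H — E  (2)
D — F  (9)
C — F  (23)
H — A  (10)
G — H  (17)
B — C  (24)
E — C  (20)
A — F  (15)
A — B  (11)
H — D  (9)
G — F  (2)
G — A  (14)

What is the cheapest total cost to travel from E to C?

16

Compare a few routes:
E–C: 20 = 20
E–G–F–D–C: 3+2+9+5 = 19
E–H–F–D–C: 2+5+9+5 = 21
E–H–D–C: 2+9+5 = 16
Cheapest is E–H–D–C at 16.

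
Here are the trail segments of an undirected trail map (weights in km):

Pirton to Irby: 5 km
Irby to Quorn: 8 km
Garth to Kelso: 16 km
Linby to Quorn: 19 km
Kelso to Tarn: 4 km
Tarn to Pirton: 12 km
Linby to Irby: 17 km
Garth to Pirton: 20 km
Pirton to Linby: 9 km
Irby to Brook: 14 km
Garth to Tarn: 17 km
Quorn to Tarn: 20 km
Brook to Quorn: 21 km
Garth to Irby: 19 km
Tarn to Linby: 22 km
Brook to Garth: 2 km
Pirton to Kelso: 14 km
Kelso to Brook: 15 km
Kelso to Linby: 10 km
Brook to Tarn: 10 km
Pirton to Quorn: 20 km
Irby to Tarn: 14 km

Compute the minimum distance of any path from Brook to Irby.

Candidate routes:
Brook–Irby: 14 = 14
Brook–Garth–Irby: 2+19 = 21
Cheapest is Brook–Irby at 14 km.

14 km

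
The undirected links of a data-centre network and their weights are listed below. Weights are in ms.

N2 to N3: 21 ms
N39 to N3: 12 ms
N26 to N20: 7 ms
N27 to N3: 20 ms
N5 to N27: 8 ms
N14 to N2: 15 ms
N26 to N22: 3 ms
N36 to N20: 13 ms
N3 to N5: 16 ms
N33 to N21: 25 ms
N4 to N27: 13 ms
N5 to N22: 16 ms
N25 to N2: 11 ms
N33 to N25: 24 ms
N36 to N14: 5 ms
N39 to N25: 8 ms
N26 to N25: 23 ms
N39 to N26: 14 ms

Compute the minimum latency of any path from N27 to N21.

89 ms

Candidate routes:
N27 - N5 - N3 - N39 - N25 - N33 - N21: 8+16+12+8+24+25 = 93
N27 - N3 - N39 - N25 - N33 - N21: 20+12+8+24+25 = 89
Cheapest is N27 - N3 - N39 - N25 - N33 - N21 at 89 ms.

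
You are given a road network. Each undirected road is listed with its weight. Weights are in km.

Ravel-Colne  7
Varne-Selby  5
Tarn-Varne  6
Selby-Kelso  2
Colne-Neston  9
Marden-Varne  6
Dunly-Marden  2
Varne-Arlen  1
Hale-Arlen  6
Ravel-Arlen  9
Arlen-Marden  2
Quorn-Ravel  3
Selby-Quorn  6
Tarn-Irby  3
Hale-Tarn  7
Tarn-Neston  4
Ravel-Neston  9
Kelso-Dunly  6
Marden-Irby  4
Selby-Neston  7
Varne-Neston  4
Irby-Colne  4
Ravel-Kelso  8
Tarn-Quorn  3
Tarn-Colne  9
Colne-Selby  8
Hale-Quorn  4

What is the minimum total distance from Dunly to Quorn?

12 km

Settle nodes by increasing distance from Dunly:
Dunly: 0
Marden: 2  (via Dunly)
Arlen: 4  (via Marden)
Varne: 5  (via Arlen)
Kelso: 6  (via Dunly)
Irby: 6  (via Marden)
Selby: 8  (via Kelso)
Neston: 9  (via Varne)
Tarn: 9  (via Irby)
Hale: 10  (via Arlen)
Colne: 10  (via Irby)
Quorn: 12  (via Tarn)
Shortest route: Dunly → Marden → Irby → Tarn → Quorn = 12 km.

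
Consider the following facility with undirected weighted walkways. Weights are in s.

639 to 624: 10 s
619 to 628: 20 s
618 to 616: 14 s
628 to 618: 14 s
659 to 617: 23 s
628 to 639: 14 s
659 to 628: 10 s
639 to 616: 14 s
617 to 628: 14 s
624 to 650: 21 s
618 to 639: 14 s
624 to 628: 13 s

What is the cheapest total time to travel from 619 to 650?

Shortest distances from 619:
619: 0
628: 20  (via 619)
659: 30  (via 628)
624: 33  (via 628)
617: 34  (via 628)
618: 34  (via 628)
639: 34  (via 628)
616: 48  (via 618)
650: 54  (via 624)
Shortest route: 619 → 628 → 624 → 650 = 54 s.

54 s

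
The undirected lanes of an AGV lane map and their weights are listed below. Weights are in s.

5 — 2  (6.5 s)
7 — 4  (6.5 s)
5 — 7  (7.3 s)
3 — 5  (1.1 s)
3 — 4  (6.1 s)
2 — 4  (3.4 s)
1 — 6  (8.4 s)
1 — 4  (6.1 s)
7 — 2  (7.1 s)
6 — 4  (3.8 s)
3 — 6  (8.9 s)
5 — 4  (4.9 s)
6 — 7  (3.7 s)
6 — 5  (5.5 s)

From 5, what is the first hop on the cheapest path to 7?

7

Enumerating some paths:
5–6–7: 5.5+3.7 = 9.2
5–7: 7.3 = 7.3
Cheapest is 5–7 at 7.3 s.
So from 5 the first move is to 7.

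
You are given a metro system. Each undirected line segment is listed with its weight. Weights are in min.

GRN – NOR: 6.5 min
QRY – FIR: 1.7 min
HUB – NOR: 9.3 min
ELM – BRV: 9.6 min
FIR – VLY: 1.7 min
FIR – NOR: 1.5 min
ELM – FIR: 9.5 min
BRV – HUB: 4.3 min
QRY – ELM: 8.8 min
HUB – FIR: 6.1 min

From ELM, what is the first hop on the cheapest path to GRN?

Compare a few routes:
ELM–BRV–HUB–FIR–NOR–GRN: 9.6+4.3+6.1+1.5+6.5 = 28
ELM–QRY–FIR–NOR–GRN: 8.8+1.7+1.5+6.5 = 18.5
ELM–BRV–HUB–NOR–GRN: 9.6+4.3+9.3+6.5 = 29.7
ELM–FIR–NOR–GRN: 9.5+1.5+6.5 = 17.5
The minimum is 17.5 min via ELM–FIR–NOR–GRN.
So from ELM the first move is to FIR.

FIR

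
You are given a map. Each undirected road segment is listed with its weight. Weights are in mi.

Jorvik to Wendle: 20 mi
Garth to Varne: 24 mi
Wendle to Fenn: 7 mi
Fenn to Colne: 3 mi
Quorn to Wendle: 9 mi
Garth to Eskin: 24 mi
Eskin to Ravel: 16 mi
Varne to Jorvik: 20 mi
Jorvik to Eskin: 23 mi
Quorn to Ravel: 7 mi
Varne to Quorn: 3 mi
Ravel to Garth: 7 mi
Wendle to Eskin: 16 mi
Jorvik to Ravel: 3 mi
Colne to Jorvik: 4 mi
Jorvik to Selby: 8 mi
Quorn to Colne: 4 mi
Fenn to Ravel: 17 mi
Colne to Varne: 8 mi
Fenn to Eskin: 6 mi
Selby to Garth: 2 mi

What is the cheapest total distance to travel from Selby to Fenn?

15 mi

Enumerating some paths:
Selby - Garth - Ravel - Jorvik - Colne - Fenn: 2+7+3+4+3 = 19
Selby - Garth - Ravel - Quorn - Colne - Fenn: 2+7+7+4+3 = 23
Selby - Jorvik - Ravel - Quorn - Colne - Fenn: 8+3+7+4+3 = 25
Selby - Jorvik - Colne - Fenn: 8+4+3 = 15
The minimum is 15 mi via Selby - Jorvik - Colne - Fenn.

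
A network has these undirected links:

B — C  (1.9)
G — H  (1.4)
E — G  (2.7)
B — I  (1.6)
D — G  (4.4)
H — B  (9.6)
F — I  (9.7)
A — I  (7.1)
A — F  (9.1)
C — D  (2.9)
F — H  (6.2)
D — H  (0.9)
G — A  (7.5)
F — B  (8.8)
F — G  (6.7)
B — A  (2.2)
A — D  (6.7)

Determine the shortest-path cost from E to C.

7.9

Running Dijkstra from E:
E: 0
G: 2.7  (via E)
H: 4.1  (via G)
D: 5  (via H)
C: 7.9  (via D)
Shortest route: E–G–H–D–C = 7.9.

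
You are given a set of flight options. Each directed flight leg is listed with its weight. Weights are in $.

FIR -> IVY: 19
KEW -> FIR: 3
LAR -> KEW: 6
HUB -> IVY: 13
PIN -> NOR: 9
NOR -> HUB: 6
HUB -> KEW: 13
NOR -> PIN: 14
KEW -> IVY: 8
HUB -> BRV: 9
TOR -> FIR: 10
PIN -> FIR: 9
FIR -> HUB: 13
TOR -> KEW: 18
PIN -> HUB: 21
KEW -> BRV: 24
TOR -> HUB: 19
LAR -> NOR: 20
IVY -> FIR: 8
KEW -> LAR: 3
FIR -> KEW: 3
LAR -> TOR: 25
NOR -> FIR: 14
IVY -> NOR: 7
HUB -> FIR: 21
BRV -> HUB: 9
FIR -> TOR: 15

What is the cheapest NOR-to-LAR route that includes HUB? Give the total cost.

Shortest NOR→HUB: NOR–HUB = 6
Shortest HUB→LAR: HUB–KEW–LAR = 16
Total via HUB: 6 + 16 = $22.

$22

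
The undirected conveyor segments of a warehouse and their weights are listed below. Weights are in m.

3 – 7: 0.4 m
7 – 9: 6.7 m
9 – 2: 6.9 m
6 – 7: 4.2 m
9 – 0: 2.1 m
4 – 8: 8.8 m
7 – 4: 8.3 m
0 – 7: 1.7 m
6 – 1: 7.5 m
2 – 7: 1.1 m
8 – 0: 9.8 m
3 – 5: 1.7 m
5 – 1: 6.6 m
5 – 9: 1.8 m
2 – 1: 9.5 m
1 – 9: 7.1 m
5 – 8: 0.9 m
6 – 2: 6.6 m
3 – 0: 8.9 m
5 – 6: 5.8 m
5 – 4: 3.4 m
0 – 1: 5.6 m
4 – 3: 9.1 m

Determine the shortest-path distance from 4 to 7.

5.5 m

Running Dijkstra from 4:
4: 0
5: 3.4  (via 4)
8: 4.3  (via 5)
3: 5.1  (via 5)
9: 5.2  (via 5)
7: 5.5  (via 3)
Shortest route: 4–5–3–7 = 5.5 m.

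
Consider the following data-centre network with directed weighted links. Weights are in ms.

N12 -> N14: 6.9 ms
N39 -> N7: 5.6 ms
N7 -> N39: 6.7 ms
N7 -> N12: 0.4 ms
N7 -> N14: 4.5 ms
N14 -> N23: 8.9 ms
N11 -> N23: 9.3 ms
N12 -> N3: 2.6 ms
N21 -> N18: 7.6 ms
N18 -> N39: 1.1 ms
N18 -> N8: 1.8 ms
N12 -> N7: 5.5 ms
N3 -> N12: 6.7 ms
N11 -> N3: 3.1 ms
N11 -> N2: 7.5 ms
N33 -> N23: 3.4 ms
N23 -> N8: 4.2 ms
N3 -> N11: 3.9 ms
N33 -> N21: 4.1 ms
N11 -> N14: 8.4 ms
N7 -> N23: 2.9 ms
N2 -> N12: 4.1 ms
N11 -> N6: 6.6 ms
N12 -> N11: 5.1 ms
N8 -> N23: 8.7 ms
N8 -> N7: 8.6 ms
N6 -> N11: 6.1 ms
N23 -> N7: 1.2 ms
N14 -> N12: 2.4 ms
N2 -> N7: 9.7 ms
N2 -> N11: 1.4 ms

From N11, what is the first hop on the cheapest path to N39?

N23

Compare a few routes:
N11 → N3 → N12 → N7 → N39: 3.1+6.7+5.5+6.7 = 22
N11 → N23 → N7 → N39: 9.3+1.2+6.7 = 17.2
The minimum is 17.2 ms via N11 → N23 → N7 → N39.
So from N11 the first move is to N23.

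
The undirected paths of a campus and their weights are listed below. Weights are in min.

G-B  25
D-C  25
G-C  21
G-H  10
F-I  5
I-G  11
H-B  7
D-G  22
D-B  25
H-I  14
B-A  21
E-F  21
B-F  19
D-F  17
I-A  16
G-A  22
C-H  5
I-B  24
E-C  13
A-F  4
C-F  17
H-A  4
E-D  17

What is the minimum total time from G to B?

Shortest distances from G:
G: 0
H: 10  (via G)
I: 11  (via G)
A: 14  (via H)
C: 15  (via H)
F: 16  (via I)
B: 17  (via H)
Shortest route: G–H–B = 17 min.

17 min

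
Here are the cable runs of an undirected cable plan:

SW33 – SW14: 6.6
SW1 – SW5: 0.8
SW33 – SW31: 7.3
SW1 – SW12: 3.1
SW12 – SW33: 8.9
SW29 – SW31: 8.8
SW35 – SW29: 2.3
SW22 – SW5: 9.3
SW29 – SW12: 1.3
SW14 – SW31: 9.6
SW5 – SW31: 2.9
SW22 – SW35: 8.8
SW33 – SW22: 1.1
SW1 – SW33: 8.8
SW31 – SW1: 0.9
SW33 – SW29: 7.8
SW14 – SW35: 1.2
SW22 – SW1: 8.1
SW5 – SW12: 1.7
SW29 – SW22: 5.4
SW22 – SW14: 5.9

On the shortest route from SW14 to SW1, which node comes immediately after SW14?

Compare a few routes:
SW14 - SW35 - SW29 - SW12 - SW1: 1.2+2.3+1.3+3.1 = 7.9
SW14 - SW35 - SW29 - SW12 - SW5 - SW1: 1.2+2.3+1.3+1.7+0.8 = 7.3
The minimum is 7.3 via SW14 - SW35 - SW29 - SW12 - SW5 - SW1.
So from SW14 the first move is to SW35.

SW35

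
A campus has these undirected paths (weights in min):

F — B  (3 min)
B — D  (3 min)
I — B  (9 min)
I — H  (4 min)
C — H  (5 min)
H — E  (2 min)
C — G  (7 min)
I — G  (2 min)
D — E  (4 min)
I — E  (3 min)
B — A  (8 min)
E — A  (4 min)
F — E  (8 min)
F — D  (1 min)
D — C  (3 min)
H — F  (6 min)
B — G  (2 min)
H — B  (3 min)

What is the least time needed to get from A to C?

11 min

Shortest distances from A:
A: 0
E: 4  (via A)
H: 6  (via E)
I: 7  (via E)
B: 8  (via A)
D: 8  (via E)
F: 9  (via D)
G: 9  (via I)
C: 11  (via H)
Shortest route: A–E–H–C = 11 min.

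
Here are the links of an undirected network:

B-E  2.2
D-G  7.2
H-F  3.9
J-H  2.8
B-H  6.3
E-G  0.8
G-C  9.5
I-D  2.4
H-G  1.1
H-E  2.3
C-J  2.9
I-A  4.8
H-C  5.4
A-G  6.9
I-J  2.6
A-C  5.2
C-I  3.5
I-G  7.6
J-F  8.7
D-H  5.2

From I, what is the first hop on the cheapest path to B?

J

Compare a few routes:
I → J → H → G → E → B: 2.6+2.8+1.1+0.8+2.2 = 9.5
I → J → H → E → B: 2.6+2.8+2.3+2.2 = 9.9
The minimum is 9.5 via I → J → H → G → E → B.
So from I the first move is to J.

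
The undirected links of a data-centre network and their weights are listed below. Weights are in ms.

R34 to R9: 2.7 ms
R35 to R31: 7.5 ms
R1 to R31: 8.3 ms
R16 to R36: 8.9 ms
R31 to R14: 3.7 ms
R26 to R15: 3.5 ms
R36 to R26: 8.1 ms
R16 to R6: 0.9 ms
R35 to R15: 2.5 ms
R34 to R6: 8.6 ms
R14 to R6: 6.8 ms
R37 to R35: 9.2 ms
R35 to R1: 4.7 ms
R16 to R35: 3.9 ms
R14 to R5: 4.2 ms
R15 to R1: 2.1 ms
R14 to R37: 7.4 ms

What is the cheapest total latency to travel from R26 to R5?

21.4 ms

Running Dijkstra from R26:
R26: 0
R15: 3.5  (via R26)
R1: 5.6  (via R15)
R35: 6  (via R15)
R36: 8.1  (via R26)
R16: 9.9  (via R35)
R6: 10.8  (via R16)
R31: 13.5  (via R35)
R37: 15.2  (via R35)
R14: 17.2  (via R31)
R34: 19.4  (via R6)
R5: 21.4  (via R14)
Shortest route: R26 → R15 → R35 → R31 → R14 → R5 = 21.4 ms.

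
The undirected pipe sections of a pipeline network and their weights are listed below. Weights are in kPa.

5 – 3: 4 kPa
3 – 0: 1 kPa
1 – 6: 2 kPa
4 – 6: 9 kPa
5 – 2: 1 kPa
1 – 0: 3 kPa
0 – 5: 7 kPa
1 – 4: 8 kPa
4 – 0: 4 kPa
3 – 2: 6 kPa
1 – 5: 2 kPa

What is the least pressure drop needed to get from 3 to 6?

Shortest distances from 3:
3: 0
0: 1  (via 3)
1: 4  (via 0)
5: 4  (via 3)
2: 5  (via 5)
4: 5  (via 0)
6: 6  (via 1)
Shortest route: 3–0–1–6 = 6 kPa.

6 kPa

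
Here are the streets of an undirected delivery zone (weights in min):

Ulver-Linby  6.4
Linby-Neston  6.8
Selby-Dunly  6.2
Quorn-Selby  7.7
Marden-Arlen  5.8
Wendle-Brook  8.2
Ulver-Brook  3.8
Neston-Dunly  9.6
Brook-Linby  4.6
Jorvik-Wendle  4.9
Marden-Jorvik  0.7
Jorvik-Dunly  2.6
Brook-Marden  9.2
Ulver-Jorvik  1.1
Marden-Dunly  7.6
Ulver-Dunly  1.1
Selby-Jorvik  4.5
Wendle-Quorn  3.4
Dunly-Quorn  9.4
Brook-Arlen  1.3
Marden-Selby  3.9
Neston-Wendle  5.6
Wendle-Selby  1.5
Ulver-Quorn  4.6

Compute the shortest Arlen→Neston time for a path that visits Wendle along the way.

Shortest Arlen→Wendle: Arlen–Brook–Wendle = 9.5
Best Wendle to Neston: Wendle–Neston costing 5.6
Total via Wendle: 9.5 + 5.6 = 15.1 min.

15.1 min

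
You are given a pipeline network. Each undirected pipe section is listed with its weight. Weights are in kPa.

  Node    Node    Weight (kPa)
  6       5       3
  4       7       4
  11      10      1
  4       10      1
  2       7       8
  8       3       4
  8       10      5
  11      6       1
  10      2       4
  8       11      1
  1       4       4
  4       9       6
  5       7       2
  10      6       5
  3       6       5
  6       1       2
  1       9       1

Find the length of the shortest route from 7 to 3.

10 kPa

Compare a few routes:
7–5–6–3: 2+3+5 = 10
7–4–10–11–6–3: 4+1+1+1+5 = 12
7–4–10–11–8–3: 4+1+1+1+4 = 11
7–5–6–11–8–3: 2+3+1+1+4 = 11
Cheapest is 7–5–6–3 at 10 kPa.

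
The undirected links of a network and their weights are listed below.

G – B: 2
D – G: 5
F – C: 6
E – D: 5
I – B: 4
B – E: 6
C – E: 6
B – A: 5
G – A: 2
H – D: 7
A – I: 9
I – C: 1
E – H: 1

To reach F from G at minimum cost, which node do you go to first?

B

Candidate routes:
G - A - B - I - C - F: 2+5+4+1+6 = 18
G - B - E - C - F: 2+6+6+6 = 20
G - B - I - C - F: 2+4+1+6 = 13
G - A - I - C - F: 2+9+1+6 = 18
The minimum is 13 via G - B - I - C - F.
So from G the first move is to B.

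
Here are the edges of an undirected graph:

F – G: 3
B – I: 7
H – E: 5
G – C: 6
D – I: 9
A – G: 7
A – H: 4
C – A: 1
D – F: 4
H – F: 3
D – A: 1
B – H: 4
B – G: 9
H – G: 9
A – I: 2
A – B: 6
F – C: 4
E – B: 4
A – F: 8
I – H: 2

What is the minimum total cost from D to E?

10

Running Dijkstra from D:
D: 0
A: 1  (via D)
C: 2  (via A)
I: 3  (via A)
F: 4  (via D)
H: 5  (via A)
B: 7  (via A)
G: 7  (via F)
E: 10  (via H)
Shortest route: D → A → H → E = 10.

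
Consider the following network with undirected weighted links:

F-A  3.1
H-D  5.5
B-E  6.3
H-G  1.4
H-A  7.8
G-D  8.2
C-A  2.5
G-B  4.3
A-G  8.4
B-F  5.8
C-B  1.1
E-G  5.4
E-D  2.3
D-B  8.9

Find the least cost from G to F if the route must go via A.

11

Shortest G→A: G → B → C → A = 7.9
Best A to F: A → F costing 3.1
Total via A: 7.9 + 3.1 = 11.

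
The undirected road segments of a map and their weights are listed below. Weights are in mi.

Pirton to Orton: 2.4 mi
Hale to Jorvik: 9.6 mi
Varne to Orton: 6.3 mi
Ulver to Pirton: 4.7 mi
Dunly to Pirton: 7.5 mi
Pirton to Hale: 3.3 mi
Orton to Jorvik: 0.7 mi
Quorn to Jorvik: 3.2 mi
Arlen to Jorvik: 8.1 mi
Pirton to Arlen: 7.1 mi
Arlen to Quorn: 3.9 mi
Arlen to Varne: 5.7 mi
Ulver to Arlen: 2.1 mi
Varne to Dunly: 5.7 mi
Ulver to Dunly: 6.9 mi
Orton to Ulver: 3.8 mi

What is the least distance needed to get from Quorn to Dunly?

12.9 mi

Shortest distances from Quorn:
Quorn: 0
Jorvik: 3.2  (via Quorn)
Orton: 3.9  (via Jorvik)
Arlen: 3.9  (via Quorn)
Ulver: 6  (via Arlen)
Pirton: 6.3  (via Orton)
Hale: 9.6  (via Pirton)
Varne: 9.6  (via Arlen)
Dunly: 12.9  (via Ulver)
Shortest route: Quorn → Arlen → Ulver → Dunly = 12.9 mi.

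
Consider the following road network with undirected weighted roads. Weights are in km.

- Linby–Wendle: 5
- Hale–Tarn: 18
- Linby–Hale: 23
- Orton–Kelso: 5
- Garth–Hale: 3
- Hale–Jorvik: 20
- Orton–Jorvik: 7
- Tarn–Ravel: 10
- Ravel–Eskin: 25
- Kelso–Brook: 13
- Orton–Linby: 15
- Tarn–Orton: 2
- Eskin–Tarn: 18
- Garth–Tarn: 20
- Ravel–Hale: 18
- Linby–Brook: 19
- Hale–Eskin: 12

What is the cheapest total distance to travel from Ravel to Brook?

30 km

Running Dijkstra from Ravel:
Ravel: 0
Tarn: 10  (via Ravel)
Orton: 12  (via Tarn)
Kelso: 17  (via Orton)
Hale: 18  (via Ravel)
Jorvik: 19  (via Orton)
Garth: 21  (via Hale)
Eskin: 25  (via Ravel)
Linby: 27  (via Orton)
Brook: 30  (via Kelso)
Shortest route: Ravel–Tarn–Orton–Kelso–Brook = 30 km.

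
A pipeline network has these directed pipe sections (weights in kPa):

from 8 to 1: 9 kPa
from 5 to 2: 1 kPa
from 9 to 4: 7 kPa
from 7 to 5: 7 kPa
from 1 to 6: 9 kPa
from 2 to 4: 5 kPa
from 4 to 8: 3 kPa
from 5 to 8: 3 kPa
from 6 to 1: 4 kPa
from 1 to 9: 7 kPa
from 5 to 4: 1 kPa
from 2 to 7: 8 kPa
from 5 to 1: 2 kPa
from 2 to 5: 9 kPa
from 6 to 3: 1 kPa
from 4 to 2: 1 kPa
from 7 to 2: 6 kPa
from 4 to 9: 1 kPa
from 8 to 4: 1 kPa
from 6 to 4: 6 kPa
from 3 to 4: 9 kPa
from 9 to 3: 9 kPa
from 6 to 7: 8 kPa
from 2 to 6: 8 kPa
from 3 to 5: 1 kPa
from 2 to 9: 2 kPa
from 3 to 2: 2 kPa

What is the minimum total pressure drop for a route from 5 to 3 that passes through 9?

11 kPa

Shortest 5→9: 5–4–9 = 2
Best 9 to 3: 9–3 costing 9
Total via 9: 2 + 9 = 11 kPa.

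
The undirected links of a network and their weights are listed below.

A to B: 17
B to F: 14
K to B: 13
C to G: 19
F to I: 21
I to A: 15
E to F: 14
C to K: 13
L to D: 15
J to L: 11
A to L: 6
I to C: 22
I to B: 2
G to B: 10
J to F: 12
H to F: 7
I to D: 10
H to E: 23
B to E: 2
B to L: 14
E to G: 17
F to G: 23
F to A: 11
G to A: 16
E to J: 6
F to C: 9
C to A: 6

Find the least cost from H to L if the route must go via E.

37

Best H to E: H–F–E costing 21
Shortest E→L: E–B–L = 16
Total via E: 21 + 16 = 37.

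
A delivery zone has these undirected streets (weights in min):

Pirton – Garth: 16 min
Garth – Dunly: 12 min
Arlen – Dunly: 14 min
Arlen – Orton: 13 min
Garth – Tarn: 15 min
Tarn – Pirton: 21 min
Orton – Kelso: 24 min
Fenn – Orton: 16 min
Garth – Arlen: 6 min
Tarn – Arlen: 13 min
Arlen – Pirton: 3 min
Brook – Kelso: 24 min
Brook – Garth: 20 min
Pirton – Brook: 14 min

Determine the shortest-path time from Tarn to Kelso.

Candidate routes:
Tarn - Arlen - Pirton - Brook - Kelso: 13+3+14+24 = 54
Tarn - Garth - Arlen - Orton - Kelso: 15+6+13+24 = 58
Tarn - Arlen - Orton - Kelso: 13+13+24 = 50
Tarn - Garth - Brook - Kelso: 15+20+24 = 59
Cheapest is Tarn - Arlen - Orton - Kelso at 50 min.

50 min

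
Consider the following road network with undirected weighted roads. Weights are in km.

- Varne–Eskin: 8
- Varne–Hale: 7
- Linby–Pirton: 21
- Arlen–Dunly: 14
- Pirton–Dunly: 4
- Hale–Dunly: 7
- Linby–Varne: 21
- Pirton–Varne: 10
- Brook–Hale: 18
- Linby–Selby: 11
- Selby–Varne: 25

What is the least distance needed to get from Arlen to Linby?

39 km

Settle nodes by increasing distance from Arlen:
Arlen: 0
Dunly: 14  (via Arlen)
Pirton: 18  (via Dunly)
Hale: 21  (via Dunly)
Varne: 28  (via Pirton)
Eskin: 36  (via Varne)
Linby: 39  (via Pirton)
Shortest route: Arlen–Dunly–Pirton–Linby = 39 km.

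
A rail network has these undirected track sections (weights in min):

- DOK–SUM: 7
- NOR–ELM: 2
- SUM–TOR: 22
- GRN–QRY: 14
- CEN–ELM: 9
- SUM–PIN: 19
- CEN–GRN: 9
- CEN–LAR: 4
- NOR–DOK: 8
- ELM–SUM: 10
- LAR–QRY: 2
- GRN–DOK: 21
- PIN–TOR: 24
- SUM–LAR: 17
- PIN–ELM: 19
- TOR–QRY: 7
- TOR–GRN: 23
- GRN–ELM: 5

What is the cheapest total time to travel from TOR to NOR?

Candidate routes:
TOR - QRY - LAR - CEN - GRN - ELM - NOR: 7+2+4+9+5+2 = 29
TOR - QRY - GRN - ELM - NOR: 7+14+5+2 = 28
TOR - QRY - LAR - CEN - ELM - NOR: 7+2+4+9+2 = 24
TOR - GRN - ELM - NOR: 23+5+2 = 30
The minimum is 24 min via TOR - QRY - LAR - CEN - ELM - NOR.

24 min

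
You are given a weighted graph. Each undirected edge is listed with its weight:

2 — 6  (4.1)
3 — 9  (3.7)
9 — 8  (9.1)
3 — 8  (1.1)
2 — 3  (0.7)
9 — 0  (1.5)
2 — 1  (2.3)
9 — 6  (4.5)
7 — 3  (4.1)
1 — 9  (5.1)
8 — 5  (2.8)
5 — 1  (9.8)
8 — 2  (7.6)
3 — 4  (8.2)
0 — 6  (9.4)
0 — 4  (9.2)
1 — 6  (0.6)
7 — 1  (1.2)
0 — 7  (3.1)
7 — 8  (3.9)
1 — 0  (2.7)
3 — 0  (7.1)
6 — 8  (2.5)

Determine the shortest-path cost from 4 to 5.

Running Dijkstra from 4:
4: 0
3: 8.2  (via 4)
2: 8.9  (via 3)
0: 9.2  (via 4)
8: 9.3  (via 3)
9: 10.7  (via 0)
1: 11.2  (via 2)
6: 11.8  (via 8)
5: 12.1  (via 8)
Shortest route: 4 → 3 → 8 → 5 = 12.1.

12.1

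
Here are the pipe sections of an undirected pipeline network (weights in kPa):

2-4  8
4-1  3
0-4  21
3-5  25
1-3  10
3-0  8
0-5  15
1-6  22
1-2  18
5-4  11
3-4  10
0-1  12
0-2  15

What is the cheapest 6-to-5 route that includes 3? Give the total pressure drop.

Shortest 6→3: 6 → 1 → 3 = 32
Best 3 to 5: 3 → 4 → 5 costing 21
Total via 3: 32 + 21 = 53 kPa.

53 kPa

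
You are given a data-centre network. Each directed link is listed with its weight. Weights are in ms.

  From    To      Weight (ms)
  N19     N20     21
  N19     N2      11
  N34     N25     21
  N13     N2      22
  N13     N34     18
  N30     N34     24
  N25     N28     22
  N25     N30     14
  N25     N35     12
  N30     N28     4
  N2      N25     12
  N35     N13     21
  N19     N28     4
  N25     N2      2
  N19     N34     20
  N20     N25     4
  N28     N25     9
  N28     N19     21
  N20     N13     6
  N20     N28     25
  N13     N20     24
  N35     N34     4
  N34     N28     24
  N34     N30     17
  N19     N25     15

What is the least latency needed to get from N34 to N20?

63 ms

Compare a few routes:
N34–N28–N19–N20: 24+21+21 = 66
N34–N30–N28–N19–N20: 17+4+21+21 = 63
N34–N25–N35–N13–N20: 21+12+21+24 = 78
The minimum is 63 ms via N34–N30–N28–N19–N20.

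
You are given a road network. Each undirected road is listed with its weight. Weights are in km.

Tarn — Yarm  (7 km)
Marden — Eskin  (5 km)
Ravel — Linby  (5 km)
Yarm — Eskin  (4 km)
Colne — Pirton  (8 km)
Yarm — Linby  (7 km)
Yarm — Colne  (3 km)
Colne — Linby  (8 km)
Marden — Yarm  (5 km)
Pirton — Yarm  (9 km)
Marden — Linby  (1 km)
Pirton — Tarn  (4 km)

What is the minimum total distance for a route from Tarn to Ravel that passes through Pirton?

Shortest Tarn→Pirton: Tarn → Pirton = 4
Best Pirton to Ravel: Pirton → Yarm → Marden → Linby → Ravel costing 20
Total via Pirton: 4 + 20 = 24 km.

24 km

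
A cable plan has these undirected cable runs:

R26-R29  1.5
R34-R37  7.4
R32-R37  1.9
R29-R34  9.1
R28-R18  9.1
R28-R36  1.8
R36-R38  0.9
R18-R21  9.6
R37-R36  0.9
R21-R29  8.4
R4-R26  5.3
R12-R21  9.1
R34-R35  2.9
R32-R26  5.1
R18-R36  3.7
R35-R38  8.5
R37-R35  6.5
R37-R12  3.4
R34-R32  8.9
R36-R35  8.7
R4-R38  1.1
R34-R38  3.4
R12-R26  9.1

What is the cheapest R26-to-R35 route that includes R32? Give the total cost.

Shortest R26→R32: R26 → R32 = 5.1
Best R32 to R35: R32 → R37 → R35 costing 8.4
Total via R32: 5.1 + 8.4 = 13.5.

13.5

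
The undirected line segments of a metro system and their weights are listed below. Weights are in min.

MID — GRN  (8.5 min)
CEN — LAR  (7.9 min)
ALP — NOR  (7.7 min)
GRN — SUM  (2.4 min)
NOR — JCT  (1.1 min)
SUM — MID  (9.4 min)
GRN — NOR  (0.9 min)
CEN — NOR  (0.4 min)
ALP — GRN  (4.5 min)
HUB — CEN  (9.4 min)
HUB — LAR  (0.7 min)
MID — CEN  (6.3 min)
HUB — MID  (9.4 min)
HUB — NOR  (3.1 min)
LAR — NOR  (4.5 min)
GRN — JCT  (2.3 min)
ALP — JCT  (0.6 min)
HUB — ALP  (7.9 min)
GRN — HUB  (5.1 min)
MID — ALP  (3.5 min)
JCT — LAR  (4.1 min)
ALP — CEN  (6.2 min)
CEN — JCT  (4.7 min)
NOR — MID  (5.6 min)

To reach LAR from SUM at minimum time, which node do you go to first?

Enumerating some paths:
SUM–GRN–HUB–LAR: 2.4+5.1+0.7 = 8.2
SUM–GRN–NOR–LAR: 2.4+0.9+4.5 = 7.8
SUM–GRN–NOR–HUB–LAR: 2.4+0.9+3.1+0.7 = 7.1
SUM–GRN–NOR–JCT–LAR: 2.4+0.9+1.1+4.1 = 8.5
Cheapest is SUM–GRN–NOR–HUB–LAR at 7.1 min.
So from SUM the first move is to GRN.

GRN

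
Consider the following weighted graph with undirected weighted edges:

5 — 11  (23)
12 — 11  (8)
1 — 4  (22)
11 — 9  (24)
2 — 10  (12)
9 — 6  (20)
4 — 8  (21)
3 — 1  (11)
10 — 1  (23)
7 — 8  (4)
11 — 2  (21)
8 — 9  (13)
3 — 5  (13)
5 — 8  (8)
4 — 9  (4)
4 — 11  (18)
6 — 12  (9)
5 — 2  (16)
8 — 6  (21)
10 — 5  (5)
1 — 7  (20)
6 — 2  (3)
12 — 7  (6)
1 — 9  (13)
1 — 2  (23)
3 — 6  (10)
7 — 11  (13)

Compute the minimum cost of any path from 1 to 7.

20

Candidate routes:
1 → 3 → 5 → 8 → 7: 11+13+8+4 = 36
1 → 9 → 8 → 7: 13+13+4 = 30
1 → 7: 20 = 20
Cheapest is 1 → 7 at 20.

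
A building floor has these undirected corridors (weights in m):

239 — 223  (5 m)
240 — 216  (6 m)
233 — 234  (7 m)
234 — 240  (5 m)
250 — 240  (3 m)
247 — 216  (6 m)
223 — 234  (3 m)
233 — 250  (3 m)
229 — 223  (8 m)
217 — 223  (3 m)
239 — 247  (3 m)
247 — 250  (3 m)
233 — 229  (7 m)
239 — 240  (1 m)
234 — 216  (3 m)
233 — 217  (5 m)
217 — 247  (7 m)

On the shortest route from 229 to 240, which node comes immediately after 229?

233

Compare a few routes:
229 - 223 - 239 - 240: 8+5+1 = 14
229 - 233 - 250 - 240: 7+3+3 = 13
229 - 233 - 250 - 247 - 239 - 240: 7+3+3+3+1 = 17
229 - 223 - 234 - 240: 8+3+5 = 16
Cheapest is 229 - 233 - 250 - 240 at 13 m.
So from 229 the first move is to 233.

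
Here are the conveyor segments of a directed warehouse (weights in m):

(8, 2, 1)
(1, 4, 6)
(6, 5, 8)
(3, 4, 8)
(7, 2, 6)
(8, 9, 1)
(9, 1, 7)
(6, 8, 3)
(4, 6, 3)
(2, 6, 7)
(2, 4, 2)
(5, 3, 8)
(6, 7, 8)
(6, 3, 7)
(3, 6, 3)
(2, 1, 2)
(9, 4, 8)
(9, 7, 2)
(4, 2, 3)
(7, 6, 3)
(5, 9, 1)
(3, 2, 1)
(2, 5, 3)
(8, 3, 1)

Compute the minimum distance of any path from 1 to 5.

12 m

Enumerating some paths:
1 - 4 - 6 - 8 - 2 - 5: 6+3+3+1+3 = 16
1 - 4 - 2 - 5: 6+3+3 = 12
The minimum is 12 m via 1 - 4 - 2 - 5.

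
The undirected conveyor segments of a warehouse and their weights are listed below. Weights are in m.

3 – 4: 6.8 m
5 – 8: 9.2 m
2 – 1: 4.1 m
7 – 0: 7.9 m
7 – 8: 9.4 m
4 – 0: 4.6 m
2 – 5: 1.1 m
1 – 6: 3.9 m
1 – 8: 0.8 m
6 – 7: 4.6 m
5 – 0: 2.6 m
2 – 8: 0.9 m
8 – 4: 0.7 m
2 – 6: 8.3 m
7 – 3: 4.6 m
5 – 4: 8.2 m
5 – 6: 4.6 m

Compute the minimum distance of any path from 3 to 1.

Compare a few routes:
3–4–8–2–1: 6.8+0.7+0.9+4.1 = 12.5
3–4–8–1: 6.8+0.7+0.8 = 8.3
The minimum is 8.3 m via 3–4–8–1.

8.3 m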